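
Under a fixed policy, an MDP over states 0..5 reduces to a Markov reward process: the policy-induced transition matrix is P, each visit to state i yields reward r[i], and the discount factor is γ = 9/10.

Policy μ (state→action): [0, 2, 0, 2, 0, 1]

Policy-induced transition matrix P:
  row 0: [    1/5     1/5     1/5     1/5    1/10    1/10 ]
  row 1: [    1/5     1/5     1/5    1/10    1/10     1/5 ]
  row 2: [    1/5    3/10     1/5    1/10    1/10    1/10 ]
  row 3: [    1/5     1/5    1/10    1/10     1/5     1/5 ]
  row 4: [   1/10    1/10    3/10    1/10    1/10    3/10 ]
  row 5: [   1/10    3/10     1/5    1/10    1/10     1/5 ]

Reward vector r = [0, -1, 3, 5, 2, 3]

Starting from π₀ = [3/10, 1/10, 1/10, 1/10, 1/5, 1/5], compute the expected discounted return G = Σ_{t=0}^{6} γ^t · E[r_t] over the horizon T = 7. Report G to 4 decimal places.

t=0: π = [0.3000, 0.1000, 0.1000, 0.1000, 0.2000, 0.2000], E[r] = 1.7000, γ^t·E[r] = 1.700000, running G = 1.700000
t=1: π = [0.1600, 0.2100, 0.2100, 0.1300, 0.1100, 0.1800], E[r] = 1.8300, γ^t·E[r] = 1.647000, running G = 3.347000
t=2: π = [0.1710, 0.2280, 0.1980, 0.1160, 0.1130, 0.1740], E[r] = 1.6940, γ^t·E[r] = 1.372140, running G = 4.719140
t=3: π = [0.1713, 0.2259, 0.1997, 0.1171, 0.1116, 0.1744], E[r] = 1.7051, γ^t·E[r] = 1.243018, running G = 5.962158
t=4: π = [0.1714, 0.2263, 0.1995, 0.1171, 0.1117, 0.1741], E[r] = 1.7034, γ^t·E[r] = 1.117568, running G = 7.079726
t=5: π = [0.1714, 0.2262, 0.1995, 0.1171, 0.1117, 0.1741], E[r] = 1.7036, γ^t·E[r] = 1.005946, running G = 8.085672
t=6: π = [0.1714, 0.2262, 0.1995, 0.1171, 0.1117, 0.1741], E[r] = 1.7036, γ^t·E[r] = 0.905351, running G = 8.991023

G = 8.9910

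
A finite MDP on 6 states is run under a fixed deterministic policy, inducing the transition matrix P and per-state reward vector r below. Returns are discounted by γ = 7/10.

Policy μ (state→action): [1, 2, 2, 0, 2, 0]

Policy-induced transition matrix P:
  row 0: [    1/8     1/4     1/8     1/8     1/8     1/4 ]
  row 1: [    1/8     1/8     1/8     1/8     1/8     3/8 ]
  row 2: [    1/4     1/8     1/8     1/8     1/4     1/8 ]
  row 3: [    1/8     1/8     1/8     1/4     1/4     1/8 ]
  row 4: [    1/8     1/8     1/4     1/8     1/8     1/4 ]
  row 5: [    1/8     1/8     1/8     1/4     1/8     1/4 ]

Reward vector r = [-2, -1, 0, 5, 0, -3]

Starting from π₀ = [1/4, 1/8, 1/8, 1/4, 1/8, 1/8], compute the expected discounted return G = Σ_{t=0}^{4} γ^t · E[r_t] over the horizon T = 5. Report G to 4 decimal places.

G = -0.1737

t=0: π = [0.2500, 0.1250, 0.1250, 0.2500, 0.1250, 0.1250], E[r] = 0.2500, γ^t·E[r] = 0.250000, running G = 0.250000
t=1: π = [0.1406, 0.1563, 0.1406, 0.1719, 0.1719, 0.2188], E[r] = -0.2344, γ^t·E[r] = -0.164063, running G = 0.085938
t=2: π = [0.1426, 0.1426, 0.1465, 0.1738, 0.1641, 0.2305], E[r] = -0.2500, γ^t·E[r] = -0.122500, running G = -0.036563
t=3: π = [0.1433, 0.1428, 0.1455, 0.1755, 0.1650, 0.2278], E[r] = -0.2351, γ^t·E[r] = -0.080642, running G = -0.117204
t=4: π = [0.1432, 0.1429, 0.1456, 0.1754, 0.1651, 0.2277], E[r] = -0.2354, γ^t·E[r] = -0.056515, running G = -0.173720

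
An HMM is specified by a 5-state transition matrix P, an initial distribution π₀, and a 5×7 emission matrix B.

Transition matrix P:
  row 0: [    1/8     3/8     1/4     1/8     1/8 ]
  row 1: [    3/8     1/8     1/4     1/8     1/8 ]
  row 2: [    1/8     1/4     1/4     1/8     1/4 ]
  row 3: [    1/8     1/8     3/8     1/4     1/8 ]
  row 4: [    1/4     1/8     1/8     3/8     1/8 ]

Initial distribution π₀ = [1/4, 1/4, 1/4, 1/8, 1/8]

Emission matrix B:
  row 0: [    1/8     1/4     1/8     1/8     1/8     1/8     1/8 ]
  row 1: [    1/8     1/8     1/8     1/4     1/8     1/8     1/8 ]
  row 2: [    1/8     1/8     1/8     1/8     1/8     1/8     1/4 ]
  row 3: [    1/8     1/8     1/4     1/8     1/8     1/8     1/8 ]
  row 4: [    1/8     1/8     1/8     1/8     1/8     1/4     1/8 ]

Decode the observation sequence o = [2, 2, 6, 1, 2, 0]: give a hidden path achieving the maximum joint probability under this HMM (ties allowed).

t=0: δ = [3.125e-02, 3.125e-02, 3.125e-02, 3.125e-02, 1.562e-02]  (obs o_0=2)
t=1: δ = [1.465e-03, 1.465e-03, 1.465e-03, 1.953e-03, 9.766e-04]  ψ = [1, 0, 3, 3, 2]  (obs o_1=2)
t=2: δ = [6.866e-05, 6.866e-05, 1.831e-04, 6.104e-05, 4.578e-05]  ψ = [1, 0, 3, 3, 2]  (obs o_2=6)
t=3: δ = [6.437e-06, 5.722e-06, 5.722e-06, 2.861e-06, 5.722e-06]  ψ = [1, 2, 2, 2, 2]  (obs o_3=1)
t=4: δ = [2.682e-07, 3.017e-07, 2.012e-07, 5.364e-07, 1.788e-07]  ψ = [1, 0, 0, 4, 2]  (obs o_4=2)
t=5: δ = [1.414e-08, 1.257e-08, 2.515e-08, 1.676e-08, 8.382e-09]  ψ = [1, 0, 3, 3, 3]  (obs o_5=0)
backtrack: best end state = 2; path = [3, 3, 2, 4, 3, 2]

path = [3, 3, 2, 4, 3, 2]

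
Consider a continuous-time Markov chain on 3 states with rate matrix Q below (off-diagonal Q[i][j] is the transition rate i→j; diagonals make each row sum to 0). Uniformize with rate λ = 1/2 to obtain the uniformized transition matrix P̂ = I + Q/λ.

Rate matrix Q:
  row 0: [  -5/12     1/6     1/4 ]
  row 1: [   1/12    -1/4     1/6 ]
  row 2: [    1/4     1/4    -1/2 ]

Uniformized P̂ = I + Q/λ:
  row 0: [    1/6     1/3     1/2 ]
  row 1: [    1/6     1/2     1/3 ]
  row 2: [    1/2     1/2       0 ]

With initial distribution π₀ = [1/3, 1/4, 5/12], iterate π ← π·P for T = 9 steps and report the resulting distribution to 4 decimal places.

t=0: π = [0.3333, 0.2500, 0.4167]
t=1: π = [0.3056, 0.4444, 0.2500]
t=2: π = [0.2500, 0.4491, 0.3009]
t=3: π = [0.2670, 0.4583, 0.2747]
t=4: π = [0.2582, 0.4555, 0.2863]
t=5: π = [0.2621, 0.4570, 0.2809]
t=6: π = [0.2603, 0.4563, 0.2834]
t=7: π = [0.2611, 0.4566, 0.2823]
t=8: π = [0.2608, 0.4565, 0.2828]
t=9: π = [0.2609, 0.4565, 0.2825]

π = [0.2609, 0.4565, 0.2825]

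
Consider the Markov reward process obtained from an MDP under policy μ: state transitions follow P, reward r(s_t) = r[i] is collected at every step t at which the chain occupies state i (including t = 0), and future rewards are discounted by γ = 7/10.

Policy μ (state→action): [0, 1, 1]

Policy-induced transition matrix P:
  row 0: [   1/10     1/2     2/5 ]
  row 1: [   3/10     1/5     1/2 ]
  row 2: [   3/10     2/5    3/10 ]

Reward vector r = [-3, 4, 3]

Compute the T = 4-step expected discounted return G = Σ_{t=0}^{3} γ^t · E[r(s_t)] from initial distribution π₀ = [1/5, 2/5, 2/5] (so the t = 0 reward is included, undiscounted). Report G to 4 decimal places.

G = 4.9971

t=0: π = [0.2000, 0.4000, 0.4000], E[r] = 2.2000, γ^t·E[r] = 2.200000, running G = 2.200000
t=1: π = [0.2600, 0.3400, 0.4000], E[r] = 1.7800, γ^t·E[r] = 1.246000, running G = 3.446000
t=2: π = [0.2480, 0.3580, 0.3940], E[r] = 1.8700, γ^t·E[r] = 0.916300, running G = 4.362300
t=3: π = [0.2504, 0.3532, 0.3964], E[r] = 1.8508, γ^t·E[r] = 0.634824, running G = 4.997124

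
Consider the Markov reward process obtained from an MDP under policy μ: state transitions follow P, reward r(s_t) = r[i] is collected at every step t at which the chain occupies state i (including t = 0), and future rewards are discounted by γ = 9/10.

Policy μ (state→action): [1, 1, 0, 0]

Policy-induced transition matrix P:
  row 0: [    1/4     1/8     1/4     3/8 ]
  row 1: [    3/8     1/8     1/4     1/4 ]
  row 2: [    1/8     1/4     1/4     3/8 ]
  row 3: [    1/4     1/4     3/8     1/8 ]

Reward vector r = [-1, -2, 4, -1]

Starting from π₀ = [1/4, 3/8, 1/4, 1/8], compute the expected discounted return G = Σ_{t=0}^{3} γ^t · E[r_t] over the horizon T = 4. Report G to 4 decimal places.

t=0: π = [0.2500, 0.3750, 0.2500, 0.1250], E[r] = -0.1250, γ^t·E[r] = -0.125000, running G = -0.125000
t=1: π = [0.2656, 0.1719, 0.2656, 0.2969], E[r] = 0.1563, γ^t·E[r] = 0.140625, running G = 0.015625
t=2: π = [0.2383, 0.1953, 0.2871, 0.2793], E[r] = 0.2402, γ^t·E[r] = 0.194590, running G = 0.210215
t=3: π = [0.2385, 0.1958, 0.2849, 0.2808], E[r] = 0.2288, γ^t·E[r] = 0.166766, running G = 0.376981

G = 0.3770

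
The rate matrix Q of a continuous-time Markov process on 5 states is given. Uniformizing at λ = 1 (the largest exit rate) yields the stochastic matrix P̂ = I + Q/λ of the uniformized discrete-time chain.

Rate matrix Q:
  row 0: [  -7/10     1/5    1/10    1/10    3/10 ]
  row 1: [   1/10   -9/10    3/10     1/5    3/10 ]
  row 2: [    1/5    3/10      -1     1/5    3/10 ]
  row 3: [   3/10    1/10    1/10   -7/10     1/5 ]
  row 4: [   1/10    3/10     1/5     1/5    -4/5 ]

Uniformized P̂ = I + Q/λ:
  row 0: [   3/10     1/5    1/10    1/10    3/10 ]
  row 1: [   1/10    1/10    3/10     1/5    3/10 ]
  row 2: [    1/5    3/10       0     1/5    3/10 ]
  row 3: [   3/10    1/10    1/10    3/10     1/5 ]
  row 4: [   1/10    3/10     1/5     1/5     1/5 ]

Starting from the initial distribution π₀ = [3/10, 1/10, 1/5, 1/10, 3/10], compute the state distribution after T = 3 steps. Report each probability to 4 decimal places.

π = [0.1933, 0.2019, 0.1493, 0.2009, 0.2546]

t=0: π = [0.3000, 0.1000, 0.2000, 0.1000, 0.3000]
t=1: π = [0.2000, 0.2300, 0.1300, 0.1800, 0.2600]
t=2: π = [0.1890, 0.1980, 0.1590, 0.1980, 0.2560]
t=3: π = [0.1933, 0.2019, 0.1493, 0.2009, 0.2546]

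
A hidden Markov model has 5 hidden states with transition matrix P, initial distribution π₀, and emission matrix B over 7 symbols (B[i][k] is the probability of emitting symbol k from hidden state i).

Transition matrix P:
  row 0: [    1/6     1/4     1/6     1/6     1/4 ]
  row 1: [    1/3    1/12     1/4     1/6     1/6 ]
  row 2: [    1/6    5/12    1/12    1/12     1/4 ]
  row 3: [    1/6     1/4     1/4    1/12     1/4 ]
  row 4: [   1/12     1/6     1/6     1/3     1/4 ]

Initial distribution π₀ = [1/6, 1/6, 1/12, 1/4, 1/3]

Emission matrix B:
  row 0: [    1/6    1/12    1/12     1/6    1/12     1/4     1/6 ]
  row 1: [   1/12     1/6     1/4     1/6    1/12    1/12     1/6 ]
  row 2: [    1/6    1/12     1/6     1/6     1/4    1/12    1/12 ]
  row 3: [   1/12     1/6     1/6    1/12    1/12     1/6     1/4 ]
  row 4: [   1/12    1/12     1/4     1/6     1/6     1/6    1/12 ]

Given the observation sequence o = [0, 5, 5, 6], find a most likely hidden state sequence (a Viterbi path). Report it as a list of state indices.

path = [4, 3, 4, 3]

t=0: δ = [2.778e-02, 1.389e-02, 1.389e-02, 2.083e-02, 2.778e-02]  (obs o_0=0)
t=1: δ = [1.157e-03, 5.787e-04, 4.340e-04, 1.543e-03, 1.157e-03]  ψ = [0, 0, 3, 4, 0]  (obs o_1=5)
t=2: δ = [6.430e-05, 3.215e-05, 3.215e-05, 6.430e-05, 6.430e-05]  ψ = [3, 3, 3, 4, 3]  (obs o_2=5)
t=3: δ = [1.786e-06, 2.679e-06, 1.340e-06, 5.358e-06, 1.340e-06]  ψ = [0, 0, 3, 4, 0]  (obs o_3=6)
backtrack: best end state = 3; path = [4, 3, 4, 3]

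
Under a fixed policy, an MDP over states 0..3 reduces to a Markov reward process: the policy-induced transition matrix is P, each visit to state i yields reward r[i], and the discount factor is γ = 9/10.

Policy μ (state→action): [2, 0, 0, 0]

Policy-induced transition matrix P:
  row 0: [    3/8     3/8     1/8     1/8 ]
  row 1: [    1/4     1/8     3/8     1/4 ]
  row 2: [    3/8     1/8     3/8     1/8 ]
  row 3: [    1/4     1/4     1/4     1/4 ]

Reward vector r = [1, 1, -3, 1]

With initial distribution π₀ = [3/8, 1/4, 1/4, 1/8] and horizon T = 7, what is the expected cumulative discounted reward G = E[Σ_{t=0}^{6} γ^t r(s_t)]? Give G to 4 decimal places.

t=0: π = [0.3750, 0.2500, 0.2500, 0.1250], E[r] = 0.0000, γ^t·E[r] = 0.000000, running G = 0.000000
t=1: π = [0.3281, 0.2344, 0.2656, 0.1719], E[r] = -0.0625, γ^t·E[r] = -0.056250, running G = -0.056250
t=2: π = [0.3242, 0.2285, 0.2715, 0.1758], E[r] = -0.0859, γ^t·E[r] = -0.069609, running G = -0.125859
t=3: π = [0.3245, 0.2280, 0.2720, 0.1755], E[r] = -0.0879, γ^t·E[r] = -0.064072, running G = -0.189932
t=4: π = [0.3246, 0.2281, 0.2719, 0.1754], E[r] = -0.0878, γ^t·E[r] = -0.057585, running G = -0.247517
t=5: π = [0.3246, 0.2281, 0.2719, 0.1754], E[r] = -0.0877, γ^t·E[r] = -0.051799, running G = -0.299316
t=6: π = [0.3246, 0.2281, 0.2719, 0.1754], E[r] = -0.0877, γ^t·E[r] = -0.046617, running G = -0.345933

G = -0.3459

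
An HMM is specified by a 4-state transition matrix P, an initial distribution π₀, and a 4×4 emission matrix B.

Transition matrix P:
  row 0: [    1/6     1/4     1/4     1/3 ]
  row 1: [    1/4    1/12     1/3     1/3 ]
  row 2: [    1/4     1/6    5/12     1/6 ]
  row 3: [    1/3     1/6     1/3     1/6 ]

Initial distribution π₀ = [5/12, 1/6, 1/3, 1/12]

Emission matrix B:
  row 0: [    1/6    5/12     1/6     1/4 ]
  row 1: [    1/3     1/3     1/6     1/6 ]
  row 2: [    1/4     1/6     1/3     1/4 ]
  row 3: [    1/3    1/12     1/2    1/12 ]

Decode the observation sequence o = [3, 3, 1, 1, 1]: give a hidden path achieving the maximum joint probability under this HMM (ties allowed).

t=0: δ = [1.042e-01, 2.778e-02, 8.333e-02, 6.944e-03]  (obs o_0=3)
t=1: δ = [5.208e-03, 4.340e-03, 8.681e-03, 2.894e-03]  ψ = [2, 0, 2, 0]  (obs o_1=3)
t=2: δ = [9.042e-04, 4.823e-04, 6.028e-04, 1.447e-04]  ψ = [2, 2, 2, 0]  (obs o_2=1)
t=3: δ = [6.279e-05, 7.535e-05, 4.186e-05, 2.512e-05]  ψ = [0, 0, 2, 0]  (obs o_3=1)
t=4: δ = [7.849e-06, 5.233e-06, 4.186e-06, 2.093e-06]  ψ = [1, 0, 1, 1]  (obs o_4=1)
backtrack: best end state = 0; path = [2, 2, 0, 1, 0]

path = [2, 2, 0, 1, 0]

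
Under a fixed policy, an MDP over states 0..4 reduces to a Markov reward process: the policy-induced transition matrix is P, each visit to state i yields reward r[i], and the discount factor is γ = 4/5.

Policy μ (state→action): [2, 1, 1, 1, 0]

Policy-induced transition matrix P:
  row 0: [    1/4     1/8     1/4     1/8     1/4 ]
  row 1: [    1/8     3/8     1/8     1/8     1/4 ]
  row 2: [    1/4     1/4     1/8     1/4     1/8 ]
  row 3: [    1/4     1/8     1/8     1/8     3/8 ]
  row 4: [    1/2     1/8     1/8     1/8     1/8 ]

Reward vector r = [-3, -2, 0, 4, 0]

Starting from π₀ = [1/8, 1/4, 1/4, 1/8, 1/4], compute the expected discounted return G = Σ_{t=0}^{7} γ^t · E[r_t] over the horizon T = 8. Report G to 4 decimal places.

G = -2.4329

t=0: π = [0.1250, 0.2500, 0.2500, 0.1250, 0.2500], E[r] = -0.3750, γ^t·E[r] = -0.375000, running G = -0.375000
t=1: π = [0.2813, 0.2188, 0.1406, 0.1563, 0.2031], E[r] = -0.6563, γ^t·E[r] = -0.525000, running G = -0.900000
t=2: π = [0.2734, 0.1973, 0.1602, 0.1426, 0.2266], E[r] = -0.6445, γ^t·E[r] = -0.412500, running G = -1.312500
t=3: π = [0.2820, 0.1943, 0.1592, 0.1450, 0.2195], E[r] = -0.6545, γ^t·E[r] = -0.335125, running G = -1.647625
t=4: π = [0.2806, 0.1935, 0.1602, 0.1449, 0.2208], E[r] = -0.6491, γ^t·E[r] = -0.265875, running G = -1.913500
t=5: π = [0.2810, 0.1934, 0.1601, 0.1450, 0.2205], E[r] = -0.6497, γ^t·E[r] = -0.212900, running G = -2.126400
t=6: π = [0.2809, 0.1934, 0.1601, 0.1450, 0.2206], E[r] = -0.6495, γ^t·E[r] = -0.170267, running G = -2.296667
t=7: π = [0.2810, 0.1934, 0.1601, 0.1450, 0.2205], E[r] = -0.6496, γ^t·E[r] = -0.136222, running G = -2.432890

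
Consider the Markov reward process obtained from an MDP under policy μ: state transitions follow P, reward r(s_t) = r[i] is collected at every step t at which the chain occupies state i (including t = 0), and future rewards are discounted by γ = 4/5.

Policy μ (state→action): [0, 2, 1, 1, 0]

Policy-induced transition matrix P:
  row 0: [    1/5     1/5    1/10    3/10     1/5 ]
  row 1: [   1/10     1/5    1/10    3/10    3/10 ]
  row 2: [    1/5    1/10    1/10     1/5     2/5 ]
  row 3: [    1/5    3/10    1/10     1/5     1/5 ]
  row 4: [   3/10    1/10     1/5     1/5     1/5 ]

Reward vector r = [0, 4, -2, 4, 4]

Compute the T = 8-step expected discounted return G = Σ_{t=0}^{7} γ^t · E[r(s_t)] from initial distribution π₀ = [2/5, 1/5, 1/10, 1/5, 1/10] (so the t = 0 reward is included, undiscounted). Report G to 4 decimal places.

t=0: π = [0.4000, 0.2000, 0.1000, 0.2000, 0.1000], E[r] = 1.8000, γ^t·E[r] = 1.800000, running G = 1.800000
t=1: π = [0.1900, 0.2000, 0.1100, 0.2600, 0.2400], E[r] = 2.5800, γ^t·E[r] = 2.064000, running G = 3.864000
t=2: π = [0.2040, 0.1910, 0.1240, 0.2390, 0.2420], E[r] = 2.4400, γ^t·E[r] = 1.561600, running G = 5.425600
t=3: π = [0.2051, 0.1873, 0.1242, 0.2395, 0.2439], E[r] = 2.4344, γ^t·E[r] = 1.246413, running G = 6.672013
t=4: π = [0.2057, 0.1871, 0.1244, 0.2392, 0.2436], E[r] = 2.4310, γ^t·E[r] = 0.995746, running G = 7.667759
t=5: π = [0.2056, 0.1871, 0.1244, 0.2393, 0.2436], E[r] = 2.4313, γ^t·E[r] = 0.796684, running G = 8.464442
t=6: π = [0.2056, 0.1871, 0.1244, 0.2393, 0.2436], E[r] = 2.4313, γ^t·E[r] = 0.637340, running G = 9.101782
t=7: π = [0.2056, 0.1871, 0.1244, 0.2393, 0.2436], E[r] = 2.4313, γ^t·E[r] = 0.509874, running G = 9.611656

G = 9.6117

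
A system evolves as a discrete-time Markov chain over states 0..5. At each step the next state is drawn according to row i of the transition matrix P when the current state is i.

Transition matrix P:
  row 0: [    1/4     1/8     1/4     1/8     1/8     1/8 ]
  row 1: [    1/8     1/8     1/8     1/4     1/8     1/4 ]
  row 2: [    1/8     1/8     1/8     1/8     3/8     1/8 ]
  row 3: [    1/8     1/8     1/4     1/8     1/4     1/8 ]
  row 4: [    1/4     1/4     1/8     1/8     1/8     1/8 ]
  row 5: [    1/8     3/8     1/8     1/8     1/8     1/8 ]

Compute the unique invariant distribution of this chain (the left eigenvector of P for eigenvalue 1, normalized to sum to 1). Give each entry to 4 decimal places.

π = [0.1692, 0.1851, 0.1647, 0.1481, 0.1847, 0.1481]

Balance equations π_j = Σ_i π_i·P[i][j]:
  π_0 = 1/4·π_0 + 1/8·π_1 + 1/8·π_2 + 1/8·π_3 + 1/4·π_4 + 1/8·π_5
  π_1 = 1/8·π_0 + 1/8·π_1 + 1/8·π_2 + 1/8·π_3 + 1/4·π_4 + 3/8·π_5
  π_2 = 1/4·π_0 + 1/8·π_1 + 1/8·π_2 + 1/4·π_3 + 1/8·π_4 + 1/8·π_5
  π_3 = 1/8·π_0 + 1/4·π_1 + 1/8·π_2 + 1/8·π_3 + 1/8·π_4 + 1/8·π_5
  π_4 = 1/8·π_0 + 1/8·π_1 + 3/8·π_2 + 1/4·π_3 + 1/8·π_4 + 1/8·π_5
  normalize: π_0 + π_1 + π_2 + π_3 + π_4 + π_5 = 1
Solving the linear system gives exactly π = [778/4597, 851/4597, 757/4597, 681/4597, 849/4597, 681/4597].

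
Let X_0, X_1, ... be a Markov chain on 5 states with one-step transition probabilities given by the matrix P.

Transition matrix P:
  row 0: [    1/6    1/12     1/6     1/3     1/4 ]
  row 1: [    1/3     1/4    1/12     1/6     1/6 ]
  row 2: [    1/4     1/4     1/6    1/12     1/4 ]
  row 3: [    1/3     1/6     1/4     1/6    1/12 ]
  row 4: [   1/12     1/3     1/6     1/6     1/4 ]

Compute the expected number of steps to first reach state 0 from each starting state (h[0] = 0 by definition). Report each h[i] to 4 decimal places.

First-step conditioning: h[0] = 0; for i ≠ 0, h[i] = 1 + Σ_k P[i][k]·h[k].
  h[1] = 1 + 1/4·h[1] + 1/12·h[2] + 1/6·h[3] + 1/6·h[4]
  h[2] = 1 + 1/4·h[1] + 1/6·h[2] + 1/12·h[3] + 1/4·h[4]
  h[3] = 1 + 1/6·h[1] + 1/4·h[2] + 1/6·h[3] + 1/12·h[4]
  h[4] = 1 + 1/3·h[1] + 1/6·h[2] + 1/6·h[3] + 1/4·h[4]
Solving the 4×4 linear system over states ≠ 0 gives exactly h = [0, 5844/1619, 6528/1619, 5820/1619, 7500/1619] (h[0] = 0 is the target).

h = [0.0000, 3.6096, 4.0321, 3.5948, 4.6325]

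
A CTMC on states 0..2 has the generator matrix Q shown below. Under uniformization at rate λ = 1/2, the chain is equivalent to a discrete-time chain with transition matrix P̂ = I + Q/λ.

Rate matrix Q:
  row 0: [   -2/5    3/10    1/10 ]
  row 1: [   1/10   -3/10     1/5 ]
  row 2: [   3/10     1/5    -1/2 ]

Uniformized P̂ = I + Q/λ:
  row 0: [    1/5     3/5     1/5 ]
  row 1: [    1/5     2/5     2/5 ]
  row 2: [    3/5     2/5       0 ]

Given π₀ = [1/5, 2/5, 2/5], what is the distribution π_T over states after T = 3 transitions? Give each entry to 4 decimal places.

t=0: π = [0.2000, 0.4000, 0.4000]
t=1: π = [0.3600, 0.4400, 0.2000]
t=2: π = [0.2800, 0.4720, 0.2480]
t=3: π = [0.2992, 0.4560, 0.2448]

π = [0.2992, 0.4560, 0.2448]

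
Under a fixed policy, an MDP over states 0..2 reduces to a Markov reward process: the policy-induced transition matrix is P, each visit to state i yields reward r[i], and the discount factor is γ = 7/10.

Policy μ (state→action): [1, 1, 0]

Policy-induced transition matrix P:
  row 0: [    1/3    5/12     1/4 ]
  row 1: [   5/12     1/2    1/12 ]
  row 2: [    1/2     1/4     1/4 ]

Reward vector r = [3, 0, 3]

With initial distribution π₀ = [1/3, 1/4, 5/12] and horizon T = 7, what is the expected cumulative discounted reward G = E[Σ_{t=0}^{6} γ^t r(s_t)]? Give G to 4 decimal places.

t=0: π = [0.3333, 0.2500, 0.4167], E[r] = 2.2500, γ^t·E[r] = 2.250000, running G = 2.250000
t=1: π = [0.4236, 0.3681, 0.2083], E[r] = 1.8958, γ^t·E[r] = 1.327083, running G = 3.577083
t=2: π = [0.3987, 0.4126, 0.1887], E[r] = 1.7622, γ^t·E[r] = 0.863455, running G = 4.440538
t=3: π = [0.3992, 0.4196, 0.1812], E[r] = 1.7412, γ^t·E[r] = 0.597223, running G = 5.037761
t=4: π = [0.3985, 0.4214, 0.1801], E[r] = 1.7357, γ^t·E[r] = 0.416745, running G = 5.454506
t=5: π = [0.3985, 0.4218, 0.1798], E[r] = 1.7347, γ^t·E[r] = 0.291547, running G = 5.746053
t=6: π = [0.3984, 0.4219, 0.1797], E[r] = 1.7344, γ^t·E[r] = 0.204055, running G = 5.950108

G = 5.9501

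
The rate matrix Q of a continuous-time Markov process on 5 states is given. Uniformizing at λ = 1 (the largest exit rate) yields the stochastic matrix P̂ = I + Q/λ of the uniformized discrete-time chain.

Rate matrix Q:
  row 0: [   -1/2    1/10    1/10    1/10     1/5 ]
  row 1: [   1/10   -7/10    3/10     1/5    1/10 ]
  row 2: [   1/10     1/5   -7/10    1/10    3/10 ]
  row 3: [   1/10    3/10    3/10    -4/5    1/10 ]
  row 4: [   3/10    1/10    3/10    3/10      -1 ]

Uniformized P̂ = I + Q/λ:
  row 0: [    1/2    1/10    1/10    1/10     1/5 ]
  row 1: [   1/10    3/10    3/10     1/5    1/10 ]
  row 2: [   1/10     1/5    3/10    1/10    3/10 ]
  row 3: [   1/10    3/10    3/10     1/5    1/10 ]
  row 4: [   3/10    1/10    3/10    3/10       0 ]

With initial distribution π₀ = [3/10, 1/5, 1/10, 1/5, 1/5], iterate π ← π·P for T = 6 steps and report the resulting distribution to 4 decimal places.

π = [0.2194, 0.1990, 0.2560, 0.1682, 0.1574]

t=0: π = [0.3000, 0.2000, 0.1000, 0.2000, 0.2000]
t=1: π = [0.2600, 0.1900, 0.2400, 0.1800, 0.1300]
t=2: π = [0.2300, 0.1980, 0.2480, 0.1630, 0.1610]
t=3: π = [0.2242, 0.1970, 0.2540, 0.1683, 0.1565]
t=4: π = [0.2210, 0.1985, 0.2552, 0.1678, 0.1576]
t=5: π = [0.2199, 0.1988, 0.2558, 0.1681, 0.1574]
t=6: π = [0.2194, 0.1990, 0.2560, 0.1682, 0.1574]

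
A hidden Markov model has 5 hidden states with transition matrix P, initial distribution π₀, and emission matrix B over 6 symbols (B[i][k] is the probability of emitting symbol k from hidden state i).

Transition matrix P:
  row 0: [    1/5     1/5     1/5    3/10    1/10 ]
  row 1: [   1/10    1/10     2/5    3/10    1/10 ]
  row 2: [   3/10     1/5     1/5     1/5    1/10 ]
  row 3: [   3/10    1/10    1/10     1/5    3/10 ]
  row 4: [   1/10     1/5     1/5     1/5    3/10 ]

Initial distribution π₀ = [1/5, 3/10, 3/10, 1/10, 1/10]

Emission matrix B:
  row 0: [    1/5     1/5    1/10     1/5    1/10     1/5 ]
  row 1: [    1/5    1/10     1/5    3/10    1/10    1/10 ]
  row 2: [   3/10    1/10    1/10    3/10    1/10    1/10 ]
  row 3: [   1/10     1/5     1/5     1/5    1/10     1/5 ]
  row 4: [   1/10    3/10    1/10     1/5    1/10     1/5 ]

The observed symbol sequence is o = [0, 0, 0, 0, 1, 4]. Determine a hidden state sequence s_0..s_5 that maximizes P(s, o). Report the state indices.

path = [1, 2, 1, 2, 0, 3]

t=0: δ = [4.000e-02, 6.000e-02, 9.000e-02, 1.000e-02, 1.000e-02]  (obs o_0=0)
t=1: δ = [5.400e-03, 3.600e-03, 7.200e-03, 1.800e-03, 9.000e-04]  ψ = [2, 2, 1, 1, 2]  (obs o_1=0)
t=2: δ = [4.320e-04, 2.880e-04, 4.320e-04, 1.620e-04, 7.200e-05]  ψ = [2, 2, 1, 0, 2]  (obs o_2=0)
t=3: δ = [2.592e-05, 1.728e-05, 3.456e-05, 1.296e-05, 4.860e-06]  ψ = [2, 0, 1, 0, 3]  (obs o_3=0)
t=4: δ = [2.074e-06, 6.912e-07, 6.912e-07, 1.555e-06, 1.166e-06]  ψ = [2, 2, 1, 0, 3]  (obs o_4=1)
t=5: δ = [4.666e-08, 4.147e-08, 4.147e-08, 6.221e-08, 4.666e-08]  ψ = [3, 0, 0, 0, 3]  (obs o_5=4)
backtrack: best end state = 3; path = [1, 2, 1, 2, 0, 3]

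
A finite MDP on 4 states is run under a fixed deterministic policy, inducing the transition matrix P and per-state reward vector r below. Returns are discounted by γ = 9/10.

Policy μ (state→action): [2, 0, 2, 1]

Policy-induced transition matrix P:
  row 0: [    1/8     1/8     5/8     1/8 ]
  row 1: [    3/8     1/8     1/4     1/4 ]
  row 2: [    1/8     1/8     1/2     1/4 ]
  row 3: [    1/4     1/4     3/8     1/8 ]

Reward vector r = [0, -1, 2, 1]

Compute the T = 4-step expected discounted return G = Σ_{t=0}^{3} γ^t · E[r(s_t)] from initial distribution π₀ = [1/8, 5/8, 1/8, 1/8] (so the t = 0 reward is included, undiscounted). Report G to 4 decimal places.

t=0: π = [0.1250, 0.6250, 0.1250, 0.1250], E[r] = -0.2500, γ^t·E[r] = -0.250000, running G = -0.250000
t=1: π = [0.2969, 0.1406, 0.3438, 0.2188], E[r] = 0.7656, γ^t·E[r] = 0.689063, running G = 0.439063
t=2: π = [0.1875, 0.1523, 0.4746, 0.1855], E[r] = 0.9824, γ^t·E[r] = 0.795762, running G = 1.234824
t=3: π = [0.1863, 0.1482, 0.4622, 0.2034], E[r] = 0.9795, γ^t·E[r] = 0.714050, running G = 1.948874

G = 1.9489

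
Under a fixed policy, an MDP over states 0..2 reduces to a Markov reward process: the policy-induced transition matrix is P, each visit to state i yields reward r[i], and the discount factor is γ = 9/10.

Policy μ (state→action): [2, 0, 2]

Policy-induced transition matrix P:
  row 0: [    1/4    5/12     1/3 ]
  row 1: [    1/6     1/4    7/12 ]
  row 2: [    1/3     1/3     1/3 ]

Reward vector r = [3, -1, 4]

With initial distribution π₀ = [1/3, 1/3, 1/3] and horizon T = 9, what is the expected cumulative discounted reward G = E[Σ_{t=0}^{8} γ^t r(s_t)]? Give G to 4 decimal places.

t=0: π = [0.3333, 0.3333, 0.3333], E[r] = 2.0000, γ^t·E[r] = 2.000000, running G = 2.000000
t=1: π = [0.2500, 0.3333, 0.4167], E[r] = 2.0833, γ^t·E[r] = 1.875000, running G = 3.875000
t=2: π = [0.2569, 0.3264, 0.4167], E[r] = 2.1111, γ^t·E[r] = 1.710000, running G = 5.585000
t=3: π = [0.2575, 0.3275, 0.4149], E[r] = 2.1047, γ^t·E[r] = 1.534359, running G = 7.119359
t=4: π = [0.2573, 0.3275, 0.4152], E[r] = 2.1052, γ^t·E[r] = 1.381240, running G = 8.500599
t=5: π = [0.2573, 0.3275, 0.4152], E[r] = 2.1053, γ^t·E[r] = 1.243147, running G = 9.743746
t=6: π = [0.2573, 0.3275, 0.4152], E[r] = 2.1053, γ^t·E[r] = 1.118822, running G = 10.862568
t=7: π = [0.2573, 0.3275, 0.4152], E[r] = 2.1053, γ^t·E[r] = 1.006941, running G = 11.869509
t=8: π = [0.2573, 0.3275, 0.4152], E[r] = 2.1053, γ^t·E[r] = 0.906247, running G = 12.775756

G = 12.7758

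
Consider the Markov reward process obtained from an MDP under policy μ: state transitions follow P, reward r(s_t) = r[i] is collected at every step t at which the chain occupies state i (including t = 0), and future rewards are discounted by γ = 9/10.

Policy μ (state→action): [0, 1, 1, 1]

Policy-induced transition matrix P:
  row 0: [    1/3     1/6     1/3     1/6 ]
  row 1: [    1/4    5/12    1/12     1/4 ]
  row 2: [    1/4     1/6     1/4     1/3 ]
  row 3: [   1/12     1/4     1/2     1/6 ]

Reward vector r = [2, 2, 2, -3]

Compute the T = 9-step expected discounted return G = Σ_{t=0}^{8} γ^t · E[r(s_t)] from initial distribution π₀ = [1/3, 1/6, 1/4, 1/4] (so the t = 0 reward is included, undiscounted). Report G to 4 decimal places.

G = 5.0235

t=0: π = [0.3333, 0.1667, 0.2500, 0.2500], E[r] = 0.7500, γ^t·E[r] = 0.750000, running G = 0.750000
t=1: π = [0.2361, 0.2292, 0.3125, 0.2222], E[r] = 0.8889, γ^t·E[r] = 0.800000, running G = 1.550000
t=2: π = [0.2326, 0.2425, 0.2870, 0.2378], E[r] = 0.8108, γ^t·E[r] = 0.656719, running G = 2.206719
t=3: π = [0.2297, 0.2471, 0.2884, 0.2347], E[r] = 0.8264, γ^t·E[r] = 0.602473, running G = 2.809191
t=4: π = [0.2300, 0.2480, 0.2866, 0.2353], E[r] = 0.8233, γ^t·E[r] = 0.540195, running G = 3.349387
t=5: π = [0.2299, 0.2483, 0.2867, 0.2351], E[r] = 0.8245, γ^t·E[r] = 0.486839, running G = 3.836226
t=6: π = [0.2300, 0.2483, 0.2866, 0.2351], E[r] = 0.8243, γ^t·E[r] = 0.438081, running G = 4.274307
t=7: π = [0.2300, 0.2483, 0.2866, 0.2351], E[r] = 0.8244, γ^t·E[r] = 0.394307, running G = 4.668614
t=8: π = [0.2300, 0.2483, 0.2866, 0.2351], E[r] = 0.8244, γ^t·E[r] = 0.354873, running G = 5.023486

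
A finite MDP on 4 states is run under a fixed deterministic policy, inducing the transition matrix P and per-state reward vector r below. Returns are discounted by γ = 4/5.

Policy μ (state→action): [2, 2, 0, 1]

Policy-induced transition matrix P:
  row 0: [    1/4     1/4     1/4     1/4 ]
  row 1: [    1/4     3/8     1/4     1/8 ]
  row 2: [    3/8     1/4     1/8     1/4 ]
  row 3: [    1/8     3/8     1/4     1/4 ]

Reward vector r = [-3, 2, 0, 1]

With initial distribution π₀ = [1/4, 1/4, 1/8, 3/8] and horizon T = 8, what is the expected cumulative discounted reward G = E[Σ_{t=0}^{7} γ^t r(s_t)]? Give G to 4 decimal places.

t=0: π = [0.2500, 0.2500, 0.1250, 0.3750], E[r] = 0.1250, γ^t·E[r] = 0.125000, running G = 0.125000
t=1: π = [0.2188, 0.3281, 0.2344, 0.2188], E[r] = 0.2188, γ^t·E[r] = 0.175000, running G = 0.300000
t=2: π = [0.2520, 0.3184, 0.2207, 0.2090], E[r] = 0.0898, γ^t·E[r] = 0.057500, running G = 0.357500
t=3: π = [0.2515, 0.3159, 0.2224, 0.2102], E[r] = 0.0876, γ^t·E[r] = 0.044875, running G = 0.402375
t=4: π = [0.2515, 0.3158, 0.2222, 0.2105], E[r] = 0.0875, γ^t·E[r] = 0.035825, running G = 0.438200
t=5: π = [0.2515, 0.3158, 0.2222, 0.2105], E[r] = 0.0877, γ^t·E[r] = 0.028743, running G = 0.466943
t=6: π = [0.2515, 0.3158, 0.2222, 0.2105], E[r] = 0.0877, γ^t·E[r] = 0.022995, running G = 0.489938
t=7: π = [0.2515, 0.3158, 0.2222, 0.2105], E[r] = 0.0877, γ^t·E[r] = 0.018396, running G = 0.508334

G = 0.5083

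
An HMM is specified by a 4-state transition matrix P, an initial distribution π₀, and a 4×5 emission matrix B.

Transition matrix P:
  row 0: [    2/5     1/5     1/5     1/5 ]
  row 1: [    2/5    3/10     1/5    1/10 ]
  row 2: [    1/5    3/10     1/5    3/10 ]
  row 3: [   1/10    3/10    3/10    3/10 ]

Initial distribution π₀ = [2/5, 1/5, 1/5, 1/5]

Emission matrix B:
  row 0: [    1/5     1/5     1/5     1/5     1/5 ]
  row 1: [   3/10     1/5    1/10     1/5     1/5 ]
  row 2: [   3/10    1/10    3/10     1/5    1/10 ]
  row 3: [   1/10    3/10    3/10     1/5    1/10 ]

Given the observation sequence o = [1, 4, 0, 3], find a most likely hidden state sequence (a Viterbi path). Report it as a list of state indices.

path = [0, 0, 0, 0]

t=0: δ = [8.000e-02, 4.000e-02, 2.000e-02, 6.000e-02]  (obs o_0=1)
t=1: δ = [6.400e-03, 3.600e-03, 1.800e-03, 1.800e-03]  ψ = [0, 3, 3, 3]  (obs o_1=4)
t=2: δ = [5.120e-04, 3.840e-04, 3.840e-04, 1.280e-04]  ψ = [0, 0, 0, 0]  (obs o_2=0)
t=3: δ = [4.096e-05, 2.304e-05, 2.048e-05, 2.304e-05]  ψ = [0, 1, 0, 2]  (obs o_3=3)
backtrack: best end state = 0; path = [0, 0, 0, 0]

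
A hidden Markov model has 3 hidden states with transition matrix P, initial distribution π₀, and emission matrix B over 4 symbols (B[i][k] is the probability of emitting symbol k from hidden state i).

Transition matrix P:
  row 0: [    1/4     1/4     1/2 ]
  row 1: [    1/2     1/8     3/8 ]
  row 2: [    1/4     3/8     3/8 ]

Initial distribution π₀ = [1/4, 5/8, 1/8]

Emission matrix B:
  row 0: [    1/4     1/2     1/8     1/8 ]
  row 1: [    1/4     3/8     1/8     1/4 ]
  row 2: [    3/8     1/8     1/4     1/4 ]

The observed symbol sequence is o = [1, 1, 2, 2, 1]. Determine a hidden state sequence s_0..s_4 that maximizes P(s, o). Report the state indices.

t=0: δ = [1.250e-01, 2.344e-01, 1.562e-02]  (obs o_0=1)
t=1: δ = [5.859e-02, 1.172e-02, 1.099e-02]  ψ = [1, 0, 1]  (obs o_1=1)
t=2: δ = [1.831e-03, 1.831e-03, 7.324e-03]  ψ = [0, 0, 0]  (obs o_2=2)
t=3: δ = [2.289e-04, 3.433e-04, 6.866e-04]  ψ = [2, 2, 2]  (obs o_3=2)
t=4: δ = [8.583e-05, 9.656e-05, 3.219e-05]  ψ = [1, 2, 2]  (obs o_4=1)
backtrack: best end state = 1; path = [1, 0, 2, 2, 1]

path = [1, 0, 2, 2, 1]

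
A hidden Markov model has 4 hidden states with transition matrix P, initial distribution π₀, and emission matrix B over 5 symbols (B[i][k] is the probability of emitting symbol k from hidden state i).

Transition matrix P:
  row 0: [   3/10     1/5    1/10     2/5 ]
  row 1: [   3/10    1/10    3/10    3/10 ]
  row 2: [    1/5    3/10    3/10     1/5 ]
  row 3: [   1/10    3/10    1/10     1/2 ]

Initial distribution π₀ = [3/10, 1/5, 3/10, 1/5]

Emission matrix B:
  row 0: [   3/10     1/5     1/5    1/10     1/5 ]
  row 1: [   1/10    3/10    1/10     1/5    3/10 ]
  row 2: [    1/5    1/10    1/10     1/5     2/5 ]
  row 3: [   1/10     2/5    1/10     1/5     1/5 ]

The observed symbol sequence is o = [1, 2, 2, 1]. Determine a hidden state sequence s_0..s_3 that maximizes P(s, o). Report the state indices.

path = [3, 3, 3, 3]

t=0: δ = [6.000e-02, 6.000e-02, 3.000e-02, 8.000e-02]  (obs o_0=1)
t=1: δ = [3.600e-03, 2.400e-03, 1.800e-03, 4.000e-03]  ψ = [0, 3, 1, 3]  (obs o_1=2)
t=2: δ = [2.160e-04, 1.200e-04, 7.200e-05, 2.000e-04]  ψ = [0, 3, 1, 3]  (obs o_2=2)
t=3: δ = [1.296e-05, 1.800e-05, 3.600e-06, 4.000e-05]  ψ = [0, 3, 1, 3]  (obs o_3=1)
backtrack: best end state = 3; path = [3, 3, 3, 3]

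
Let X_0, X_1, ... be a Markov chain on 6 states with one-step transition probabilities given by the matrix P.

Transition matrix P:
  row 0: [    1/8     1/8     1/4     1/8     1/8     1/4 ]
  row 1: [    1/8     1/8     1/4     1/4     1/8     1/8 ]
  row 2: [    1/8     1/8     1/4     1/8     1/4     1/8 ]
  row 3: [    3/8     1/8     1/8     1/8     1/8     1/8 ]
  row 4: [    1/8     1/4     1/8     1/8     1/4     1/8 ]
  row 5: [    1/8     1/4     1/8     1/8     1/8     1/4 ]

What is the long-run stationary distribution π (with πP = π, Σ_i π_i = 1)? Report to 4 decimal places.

π = [0.1615, 0.1670, 0.1898, 0.1459, 0.1700, 0.1659]

Balance equations π_j = Σ_i π_i·P[i][j]:
  π_0 = 1/8·π_0 + 1/8·π_1 + 1/8·π_2 + 3/8·π_3 + 1/8·π_4 + 1/8·π_5
  π_1 = 1/8·π_0 + 1/8·π_1 + 1/8·π_2 + 1/8·π_3 + 1/4·π_4 + 1/4·π_5
  π_2 = 1/4·π_0 + 1/4·π_1 + 1/4·π_2 + 1/8·π_3 + 1/8·π_4 + 1/8·π_5
  π_3 = 1/8·π_0 + 1/4·π_1 + 1/8·π_2 + 1/8·π_3 + 1/8·π_4 + 1/8·π_5
  π_4 = 1/8·π_0 + 1/8·π_1 + 1/4·π_2 + 1/8·π_3 + 1/4·π_4 + 1/8·π_5
  normalize: π_0 + π_1 + π_2 + π_3 + π_4 + π_5 = 1
Solving the linear system gives exactly π = [673/4168, 87/521, 791/4168, 76/521, 4959/29176, 4841/29176].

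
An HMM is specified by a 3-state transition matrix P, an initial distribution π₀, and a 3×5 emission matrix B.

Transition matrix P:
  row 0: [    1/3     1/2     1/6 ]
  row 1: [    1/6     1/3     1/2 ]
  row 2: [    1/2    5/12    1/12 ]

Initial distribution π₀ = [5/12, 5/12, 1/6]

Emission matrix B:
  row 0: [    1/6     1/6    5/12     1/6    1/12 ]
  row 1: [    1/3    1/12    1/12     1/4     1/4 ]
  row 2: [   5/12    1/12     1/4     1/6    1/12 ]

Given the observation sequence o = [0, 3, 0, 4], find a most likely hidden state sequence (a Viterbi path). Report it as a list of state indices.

path = [1, 1, 2, 1]

t=0: δ = [6.944e-02, 1.389e-01, 6.944e-02]  (obs o_0=0)
t=1: δ = [5.787e-03, 1.157e-02, 1.157e-02]  ψ = [2, 1, 1]  (obs o_1=3)
t=2: δ = [9.645e-04, 1.608e-03, 2.411e-03]  ψ = [2, 2, 1]  (obs o_2=0)
t=3: δ = [1.005e-04, 2.512e-04, 6.698e-05]  ψ = [2, 2, 1]  (obs o_3=4)
backtrack: best end state = 1; path = [1, 1, 2, 1]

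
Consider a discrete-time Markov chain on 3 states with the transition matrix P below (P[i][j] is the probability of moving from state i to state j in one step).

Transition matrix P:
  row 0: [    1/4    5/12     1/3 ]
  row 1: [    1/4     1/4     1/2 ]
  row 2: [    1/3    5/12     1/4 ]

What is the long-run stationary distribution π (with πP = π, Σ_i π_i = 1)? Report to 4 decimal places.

Balance equations π_j = Σ_i π_i·P[i][j]:
  π_0 = 1/4·π_0 + 1/4·π_1 + 1/3·π_2
  π_1 = 5/12·π_0 + 1/4·π_1 + 5/12·π_2
  normalize: π_0 + π_1 + π_2 = 1
Solving the linear system gives exactly π = [51/182, 5/14, 33/91].

π = [0.2802, 0.3571, 0.3626]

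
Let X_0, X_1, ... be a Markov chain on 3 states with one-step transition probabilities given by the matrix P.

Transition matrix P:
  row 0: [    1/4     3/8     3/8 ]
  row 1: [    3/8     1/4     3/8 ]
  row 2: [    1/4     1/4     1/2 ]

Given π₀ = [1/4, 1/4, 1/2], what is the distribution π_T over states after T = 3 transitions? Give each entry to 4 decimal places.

π = [0.2856, 0.2856, 0.4287]

t=0: π = [0.2500, 0.2500, 0.5000]
t=1: π = [0.2813, 0.2813, 0.4375]
t=2: π = [0.2852, 0.2852, 0.4297]
t=3: π = [0.2856, 0.2856, 0.4287]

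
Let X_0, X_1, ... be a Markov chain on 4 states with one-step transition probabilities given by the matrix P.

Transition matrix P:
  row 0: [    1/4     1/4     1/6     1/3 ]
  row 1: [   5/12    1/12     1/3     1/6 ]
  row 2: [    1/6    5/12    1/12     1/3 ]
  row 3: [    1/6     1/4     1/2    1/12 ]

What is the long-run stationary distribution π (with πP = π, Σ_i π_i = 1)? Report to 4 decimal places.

Balance equations π_j = Σ_i π_i·P[i][j]:
  π_0 = 1/4·π_0 + 5/12·π_1 + 1/6·π_2 + 1/6·π_3
  π_1 = 1/4·π_0 + 1/12·π_1 + 5/12·π_2 + 1/4·π_3
  π_2 = 1/6·π_0 + 1/3·π_1 + 1/12·π_2 + 1/2·π_3
  normalize: π_0 + π_1 + π_2 + π_3 = 1
Solving the linear system gives exactly π = [673/2686, 677/2686, 355/1343, 313/1343].

π = [0.2506, 0.2520, 0.2643, 0.2331]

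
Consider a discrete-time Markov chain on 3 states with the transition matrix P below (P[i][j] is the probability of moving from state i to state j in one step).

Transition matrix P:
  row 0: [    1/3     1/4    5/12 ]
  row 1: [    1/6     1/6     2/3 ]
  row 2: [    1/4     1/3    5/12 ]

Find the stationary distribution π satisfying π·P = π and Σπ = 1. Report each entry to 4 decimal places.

π = [0.2484, 0.2680, 0.4837]

Balance equations π_j = Σ_i π_i·P[i][j]:
  π_0 = 1/3·π_0 + 1/6·π_1 + 1/4·π_2
  π_1 = 1/4·π_0 + 1/6·π_1 + 1/3·π_2
  normalize: π_0 + π_1 + π_2 = 1
Solving the linear system gives exactly π = [38/153, 41/153, 74/153].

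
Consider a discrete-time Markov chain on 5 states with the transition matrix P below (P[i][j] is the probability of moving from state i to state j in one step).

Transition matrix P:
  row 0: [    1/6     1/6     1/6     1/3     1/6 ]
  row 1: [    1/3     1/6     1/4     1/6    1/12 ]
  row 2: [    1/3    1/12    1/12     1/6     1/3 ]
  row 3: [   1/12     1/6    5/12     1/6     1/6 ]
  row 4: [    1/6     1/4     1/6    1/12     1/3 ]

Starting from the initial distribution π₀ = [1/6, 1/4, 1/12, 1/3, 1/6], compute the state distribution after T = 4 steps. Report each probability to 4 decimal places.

t=0: π = [0.1667, 0.2500, 0.0833, 0.3333, 0.1667]
t=1: π = [0.1944, 0.1736, 0.2639, 0.1806, 0.1875]
t=2: π = [0.2245, 0.1603, 0.2043, 0.1834, 0.2274]
t=3: π = [0.2121, 0.1686, 0.2089, 0.1851, 0.2253]
t=4: π = [0.2141, 0.1680, 0.2096, 0.1833, 0.2250]

π = [0.2141, 0.1680, 0.2096, 0.1833, 0.2250]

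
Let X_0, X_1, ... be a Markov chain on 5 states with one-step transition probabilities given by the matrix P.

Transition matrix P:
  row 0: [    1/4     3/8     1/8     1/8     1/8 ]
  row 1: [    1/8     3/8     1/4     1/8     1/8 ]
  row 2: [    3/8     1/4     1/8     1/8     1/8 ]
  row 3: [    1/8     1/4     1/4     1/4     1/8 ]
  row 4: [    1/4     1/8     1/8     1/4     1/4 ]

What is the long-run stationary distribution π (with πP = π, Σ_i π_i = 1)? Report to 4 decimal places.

π = [0.2154, 0.2961, 0.1824, 0.1633, 0.1429]

Balance equations π_j = Σ_i π_i·P[i][j]:
  π_0 = 1/4·π_0 + 1/8·π_1 + 3/8·π_2 + 1/8·π_3 + 1/4·π_4
  π_1 = 3/8·π_0 + 3/8·π_1 + 1/4·π_2 + 1/4·π_3 + 1/8·π_4
  π_2 = 1/8·π_0 + 1/4·π_1 + 1/8·π_2 + 1/4·π_3 + 1/8·π_4
  π_3 = 1/8·π_0 + 1/8·π_1 + 1/8·π_2 + 1/4·π_3 + 1/4·π_4
  normalize: π_0 + π_1 + π_2 + π_3 + π_4 = 1
Solving the linear system gives exactly π = [14/65, 943/3185, 83/455, 8/49, 1/7].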